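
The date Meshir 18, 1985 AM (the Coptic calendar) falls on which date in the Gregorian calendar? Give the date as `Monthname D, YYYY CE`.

February 27, 2269 CE

Both dates share Julian Day Number 2549853; in the Gregorian calendar that is 27 February 2269 CE.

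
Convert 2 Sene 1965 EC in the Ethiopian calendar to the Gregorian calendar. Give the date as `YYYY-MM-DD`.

Julian Day Number of the source date = 2441843.
Converting JDN 2441843 to the Gregorian calendar gives 9 June 1973 CE.

1973-06-09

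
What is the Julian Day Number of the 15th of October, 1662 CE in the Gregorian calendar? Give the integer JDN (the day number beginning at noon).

JDN 2400001 is 17 November 1858 CE (Gregorian), MJD 0; the target day is −71620 days from there, so JDN = 2328381.

2328381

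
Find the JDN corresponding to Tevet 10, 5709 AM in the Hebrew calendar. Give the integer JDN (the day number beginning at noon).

2432928

Equivalently 11 January 1949 (Gregorian).
JDN 2400001 is 17 November 1858 CE (Gregorian), MJD 0; the target day is +32927 days from there, so JDN = 2432928.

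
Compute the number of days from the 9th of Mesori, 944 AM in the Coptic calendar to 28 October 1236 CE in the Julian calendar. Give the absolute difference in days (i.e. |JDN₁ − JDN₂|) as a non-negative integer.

3009

JDN of the first date = 2169799.
JDN of the second date = 2172808.
|2172808 − 2169799| = 3009.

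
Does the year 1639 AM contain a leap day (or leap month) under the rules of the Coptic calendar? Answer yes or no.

yes

1639 mod 4 = 3; in the Coptic calendar a year is leap when year mod 4 = 3, so it is a leap year.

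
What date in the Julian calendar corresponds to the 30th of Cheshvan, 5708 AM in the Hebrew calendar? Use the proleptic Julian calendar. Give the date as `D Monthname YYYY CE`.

31 October 1947 CE

The source date corresponds to 13 November 1947 in the Gregorian calendar (JDN 2432503).
That day falls on 31 October 1947 CE in the Julian calendar.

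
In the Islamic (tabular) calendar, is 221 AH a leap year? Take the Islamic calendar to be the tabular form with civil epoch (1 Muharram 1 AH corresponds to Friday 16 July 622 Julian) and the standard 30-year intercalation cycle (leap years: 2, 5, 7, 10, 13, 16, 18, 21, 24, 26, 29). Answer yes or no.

Year 221 AH is year 11 of its 30-year cycle; leap positions are 2, 5, 7, 10, 13, 16, 18, 21, 24, 26, 29, so it is a common year (354 days).

no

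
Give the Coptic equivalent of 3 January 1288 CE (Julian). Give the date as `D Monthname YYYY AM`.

Julian Day Number of the source date = 2191502.
Converting JDN 2191502 to the Coptic calendar gives 7 Tobi 1004 AM.

7 Tobi 1004 AM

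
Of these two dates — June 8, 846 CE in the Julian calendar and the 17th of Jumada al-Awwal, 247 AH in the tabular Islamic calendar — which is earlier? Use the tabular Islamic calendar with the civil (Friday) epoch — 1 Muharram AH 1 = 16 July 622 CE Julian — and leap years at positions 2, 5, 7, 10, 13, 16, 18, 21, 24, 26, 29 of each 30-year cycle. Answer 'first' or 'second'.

first

The two dates have Julian Day Numbers 2030218 and 2035748 respectively.
Since 2030218 < 2035748, the first date comes first.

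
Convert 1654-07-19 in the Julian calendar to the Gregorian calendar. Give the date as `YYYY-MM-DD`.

The Julian–Gregorian offset here is 10 days (Julian trailing).
19 July 1654 Julian + 10 days → 29 July 1654 Gregorian.

1654-07-29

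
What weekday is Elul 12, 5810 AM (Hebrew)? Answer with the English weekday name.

Tuesday

Equivalently 30 August 2050 Gregorian, JDN 2470049.
2470049 ≡ 1 (mod 7); counting from Monday = 0 gives Tuesday.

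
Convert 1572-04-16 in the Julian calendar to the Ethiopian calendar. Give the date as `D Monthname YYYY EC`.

Both dates share Julian Day Number 2295337; in the Ethiopian calendar that is 21 Miyazya 1564 EC.

21 Miyazya 1564 EC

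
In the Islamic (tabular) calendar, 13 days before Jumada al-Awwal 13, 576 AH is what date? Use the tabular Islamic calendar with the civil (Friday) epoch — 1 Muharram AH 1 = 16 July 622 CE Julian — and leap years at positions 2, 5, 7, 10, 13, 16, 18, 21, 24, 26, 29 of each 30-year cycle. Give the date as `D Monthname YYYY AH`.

29 Rabi' al-Thani 576 AH

JDN of Jumada al-Awwal 13, 576 AH = 2152331.
2152331 − 13 = 2152318.
JDN 2152318 in the tabular Islamic calendar is 29 Rabi' al-Thani 576 AH.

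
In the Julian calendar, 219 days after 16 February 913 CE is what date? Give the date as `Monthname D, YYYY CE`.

September 23, 913 CE

JDN of 16 February 913 CE = 2054578.
2054578 + 219 = 2054797.
JDN 2054797 in the Julian calendar is September 23, 913 CE.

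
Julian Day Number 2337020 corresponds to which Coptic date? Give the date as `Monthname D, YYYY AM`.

JDN 2337020 is 10 June 1686 in the Gregorian calendar.
In the Coptic calendar that day is Paoni 6, 1402 AM.

Paoni 6, 1402 AM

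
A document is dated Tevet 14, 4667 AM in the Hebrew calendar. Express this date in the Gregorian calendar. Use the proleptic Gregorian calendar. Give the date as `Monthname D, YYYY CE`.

January 6, 907 CE

Julian Day Number of the source date = 2052340.
Converting JDN 2052340 to the Gregorian calendar gives 6 January 907 CE.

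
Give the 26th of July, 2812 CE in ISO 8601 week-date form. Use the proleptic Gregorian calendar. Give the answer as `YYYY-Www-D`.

The weekday is Thursday (ISO weekday 4).
That Thursday belongs to ISO week 30 of ISO year 2812.

2812-W30-4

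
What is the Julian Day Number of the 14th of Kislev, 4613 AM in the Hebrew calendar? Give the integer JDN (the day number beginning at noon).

2032585

In the proleptic Gregorian calendar the same day is 4 December 852.
JDN 2400001 is 17 November 1858 CE (Gregorian), MJD 0; the target day is −367416 days from there, so JDN = 2032585.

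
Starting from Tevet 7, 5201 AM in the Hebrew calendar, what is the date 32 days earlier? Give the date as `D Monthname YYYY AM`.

Counting 32 days back from JDN 2247353 reaches JDN 2247321, which is 4 Kislev 5201 AM.

4 Kislev 5201 AM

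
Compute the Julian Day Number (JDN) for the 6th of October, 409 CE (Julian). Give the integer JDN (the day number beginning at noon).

1870724

In the proleptic Gregorian calendar the same day is 7 October 409.
JDN 2299161 is 15 October 1582 CE (Gregorian); the target day is −428437 days from there, so JDN = 1870724.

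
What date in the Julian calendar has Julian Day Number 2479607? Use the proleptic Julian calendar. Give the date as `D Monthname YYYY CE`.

JDN 2479607 is 30 October 2076 in the Gregorian calendar.
In the Julian calendar that day is 17 October 2076 CE.

17 October 2076 CE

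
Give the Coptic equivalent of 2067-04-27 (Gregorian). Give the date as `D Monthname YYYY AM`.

Both dates share Julian Day Number 2476133; in the Coptic calendar that is 19 Parmouti 1783 AM.

19 Parmouti 1783 AM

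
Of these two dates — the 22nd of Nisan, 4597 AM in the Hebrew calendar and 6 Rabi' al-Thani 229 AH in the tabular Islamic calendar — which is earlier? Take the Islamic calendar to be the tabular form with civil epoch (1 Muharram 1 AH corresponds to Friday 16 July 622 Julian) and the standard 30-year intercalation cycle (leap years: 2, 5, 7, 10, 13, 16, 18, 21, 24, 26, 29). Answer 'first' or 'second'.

first

First date → JDN 2026863; second date → JDN 2029330.
JDN 2026863 < JDN 2029330, so the first date is earlier.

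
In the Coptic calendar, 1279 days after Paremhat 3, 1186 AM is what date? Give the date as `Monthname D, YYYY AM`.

The starting date is JDN 2258033; 2258033 + 1279 = 2259312.
JDN 2259312 corresponds to Thout 1, 1190 AM.

Thout 1, 1190 AM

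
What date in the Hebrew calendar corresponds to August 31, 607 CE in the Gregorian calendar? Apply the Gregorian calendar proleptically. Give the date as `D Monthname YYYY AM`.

Julian Day Number of the source date = 1943004.
Converting JDN 1943004 to the Hebrew calendar gives 1 Tishrei 4368 AM.

1 Tishrei 4368 AM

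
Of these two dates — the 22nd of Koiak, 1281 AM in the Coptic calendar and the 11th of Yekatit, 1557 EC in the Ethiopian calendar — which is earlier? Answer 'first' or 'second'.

The two dates have Julian Day Numbers 2292661 and 2292710 respectively.
Since 2292661 < 2292710, the first date comes first.

first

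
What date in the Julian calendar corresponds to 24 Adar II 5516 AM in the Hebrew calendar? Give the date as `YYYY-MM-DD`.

Both dates share Julian Day Number 2362511; in the Julian calendar that is 15 March 1756 CE.

1756-03-15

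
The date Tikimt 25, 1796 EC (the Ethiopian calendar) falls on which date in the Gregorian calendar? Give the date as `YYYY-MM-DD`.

1803-11-04

Both dates share Julian Day Number 2379899; in the Gregorian calendar that is 4 November 1803 CE.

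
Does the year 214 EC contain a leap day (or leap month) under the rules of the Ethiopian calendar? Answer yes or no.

214 mod 4 = 2; in the Ethiopian calendar a year is leap when year mod 4 = 3, so it is a common year.

no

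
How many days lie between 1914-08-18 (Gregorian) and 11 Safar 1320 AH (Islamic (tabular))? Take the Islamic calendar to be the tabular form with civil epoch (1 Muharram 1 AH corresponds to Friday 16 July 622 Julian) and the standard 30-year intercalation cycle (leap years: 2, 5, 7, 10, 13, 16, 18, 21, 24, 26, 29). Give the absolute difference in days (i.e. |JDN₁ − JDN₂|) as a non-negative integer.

4473

First date → JDN 2420363; second date → JDN 2415890.
The interval is |2420363 − 2415890| = 4473 days.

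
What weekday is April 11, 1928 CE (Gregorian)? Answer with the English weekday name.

2425348 ≡ 2 (mod 7); counting from Monday = 0 gives Wednesday.

Wednesday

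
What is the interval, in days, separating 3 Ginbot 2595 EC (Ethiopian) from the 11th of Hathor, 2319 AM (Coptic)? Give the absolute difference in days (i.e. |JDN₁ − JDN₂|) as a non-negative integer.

JDN of the first date = 2671921.
JDN of the second date = 2671749.
|2671749 − 2671921| = 172.

172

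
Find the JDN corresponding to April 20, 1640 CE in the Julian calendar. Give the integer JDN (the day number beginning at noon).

2320178

Equivalently 30 April 1640 (Gregorian).
JDN 2299161 is 15 October 1582 CE (Gregorian); the target day is +21017 days from there, so JDN = 2320178.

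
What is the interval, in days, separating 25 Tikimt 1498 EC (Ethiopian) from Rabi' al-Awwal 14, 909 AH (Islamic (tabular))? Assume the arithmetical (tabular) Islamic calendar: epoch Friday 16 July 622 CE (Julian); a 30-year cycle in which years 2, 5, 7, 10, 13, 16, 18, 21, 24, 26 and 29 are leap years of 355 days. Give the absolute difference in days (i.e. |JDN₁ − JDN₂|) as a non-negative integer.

First date → JDN 2271054; second date → JDN 2270277.
The interval is |2271054 − 2270277| = 777 days.

777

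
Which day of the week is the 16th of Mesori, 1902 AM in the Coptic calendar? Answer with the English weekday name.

Wednesday

Equivalently 23 August 2186 Gregorian, JDN 2519715.
2519715 ≡ 2 (mod 7); counting from Monday = 0 gives Wednesday.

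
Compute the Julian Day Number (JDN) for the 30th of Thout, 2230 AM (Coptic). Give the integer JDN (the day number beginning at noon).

In the Gregorian calendar the same day is 14 October 2513.
JDN 2299161 is 15 October 1582 CE (Gregorian); the target day is +340040 days from there, so JDN = 2639201.

2639201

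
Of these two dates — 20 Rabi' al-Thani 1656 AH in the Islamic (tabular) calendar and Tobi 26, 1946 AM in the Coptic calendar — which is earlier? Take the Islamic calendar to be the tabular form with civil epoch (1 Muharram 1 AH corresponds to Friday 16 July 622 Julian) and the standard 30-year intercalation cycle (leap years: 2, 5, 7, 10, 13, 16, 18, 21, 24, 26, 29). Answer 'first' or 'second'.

first

Converting both to JDN: 2535025 vs 2535586; the smaller is the first.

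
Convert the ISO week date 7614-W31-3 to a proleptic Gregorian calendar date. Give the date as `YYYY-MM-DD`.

7614-07-30

ISO week 1 of 7614 is the week containing the first Thursday of 7614.
Week 31, day 3 (Wednesday) lands on 7614-07-30.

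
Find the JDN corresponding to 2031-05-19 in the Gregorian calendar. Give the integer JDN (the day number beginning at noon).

JDN 2400001 is 17 November 1858 CE (Gregorian), MJD 0; the target day is +63005 days from there, so JDN = 2463006.

2463006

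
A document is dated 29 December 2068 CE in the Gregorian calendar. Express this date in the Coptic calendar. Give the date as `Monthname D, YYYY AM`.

Koiak 20, 1785 AM

Julian Day Number of the source date = 2476745.
Converting JDN 2476745 to the Coptic calendar gives 20 Koiak 1785 AM.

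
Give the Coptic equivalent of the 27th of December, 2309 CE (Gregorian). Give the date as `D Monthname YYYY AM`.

15 Koiak 2026 AM

Julian Day Number of the source date = 2564765.
Converting JDN 2564765 to the Coptic calendar gives 15 Koiak 2026 AM.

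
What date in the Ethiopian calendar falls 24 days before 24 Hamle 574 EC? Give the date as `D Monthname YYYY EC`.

30 Sene 574 EC

The starting date is JDN 1933832; 1933832 − 24 = 1933808.
JDN 1933808 corresponds to 30 Sene 574 EC.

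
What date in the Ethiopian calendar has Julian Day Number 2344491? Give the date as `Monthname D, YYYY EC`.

JDN 2344491 is 24 November 1706 in the Gregorian calendar.
In the Ethiopian calendar that day is Hidar 17, 1699 EC.

Hidar 17, 1699 EC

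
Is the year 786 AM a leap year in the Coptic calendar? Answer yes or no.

no

786 mod 4 = 2; in the Coptic calendar a year is leap when year mod 4 = 3, so it is a common year.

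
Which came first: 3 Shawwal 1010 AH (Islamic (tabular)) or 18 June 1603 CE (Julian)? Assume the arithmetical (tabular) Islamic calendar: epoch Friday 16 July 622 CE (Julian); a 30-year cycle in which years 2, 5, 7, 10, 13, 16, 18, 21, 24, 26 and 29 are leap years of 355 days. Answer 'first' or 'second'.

The two dates have Julian Day Numbers 2306264 and 2306722 respectively.
Since 2306264 < 2306722, the first date comes first.

first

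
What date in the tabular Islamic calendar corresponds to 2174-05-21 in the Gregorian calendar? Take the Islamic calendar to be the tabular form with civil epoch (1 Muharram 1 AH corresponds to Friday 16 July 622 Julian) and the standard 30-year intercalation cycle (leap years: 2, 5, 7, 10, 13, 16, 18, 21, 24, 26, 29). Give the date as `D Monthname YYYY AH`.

19 Jumada al-Thani 1600 AH

Julian Day Number of the source date = 2515238.
Converting JDN 2515238 to the tabular Islamic calendar gives 19 Jumada al-Thani 1600 AH.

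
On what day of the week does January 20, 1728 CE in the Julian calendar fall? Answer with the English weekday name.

In the Gregorian calendar this is 31 January 1728 (JDN 2352229).
Since JDN mod 7 = 5 (0 = Monday), the day is Saturday.

Saturday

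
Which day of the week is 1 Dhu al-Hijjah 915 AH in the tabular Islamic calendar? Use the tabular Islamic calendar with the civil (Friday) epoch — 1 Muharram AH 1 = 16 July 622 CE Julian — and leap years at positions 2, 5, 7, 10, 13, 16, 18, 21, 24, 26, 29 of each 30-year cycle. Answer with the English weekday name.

Tuesday

This is JDN 2272656 (22 March 1510 Gregorian).
JDN 2272656 mod 7 = 1, and JDN 0 was a Monday, so this is a Tuesday.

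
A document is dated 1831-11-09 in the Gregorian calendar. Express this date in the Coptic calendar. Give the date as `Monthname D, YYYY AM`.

Paopi 30, 1548 AM

Julian Day Number of the source date = 2390131.
Converting JDN 2390131 to the Coptic calendar gives 30 Paopi 1548 AM.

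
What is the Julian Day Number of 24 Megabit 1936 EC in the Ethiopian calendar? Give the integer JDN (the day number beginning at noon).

2431183

In the Gregorian calendar the same day is 2 April 1944.
JDN 2451545 is 1 January 2000 CE (Gregorian); the target day is −20362 days from there, so JDN = 2431183.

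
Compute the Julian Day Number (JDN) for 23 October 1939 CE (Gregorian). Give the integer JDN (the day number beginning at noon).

JDN 2299161 is 15 October 1582 CE (Gregorian); the target day is +130399 days from there, so JDN = 2429560.

2429560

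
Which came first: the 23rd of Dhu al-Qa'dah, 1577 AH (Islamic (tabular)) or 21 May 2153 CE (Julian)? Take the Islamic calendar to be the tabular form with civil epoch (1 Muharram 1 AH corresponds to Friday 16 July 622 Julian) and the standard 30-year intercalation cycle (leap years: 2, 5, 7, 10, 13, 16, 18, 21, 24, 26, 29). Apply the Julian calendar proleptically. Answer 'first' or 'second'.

first

Converting both to JDN: 2507239 vs 2507582; the smaller is the first.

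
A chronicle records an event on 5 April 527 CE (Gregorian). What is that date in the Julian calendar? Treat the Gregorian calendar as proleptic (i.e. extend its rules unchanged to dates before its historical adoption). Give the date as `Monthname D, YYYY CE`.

April 3, 527 CE

For dates in this range the Gregorian date is 2 days ahead of the Julian.
5 April 527 Gregorian − 2 days → 3 April 527 Julian.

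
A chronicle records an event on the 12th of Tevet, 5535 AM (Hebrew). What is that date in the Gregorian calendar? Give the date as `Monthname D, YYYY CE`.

December 15, 1774 CE

Julian Day Number of the source date = 2369349.
Converting JDN 2369349 to the Gregorian calendar gives 15 December 1774 CE.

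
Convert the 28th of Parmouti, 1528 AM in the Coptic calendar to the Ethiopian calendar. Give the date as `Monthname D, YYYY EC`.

Miyazya 28, 1804 EC

Julian Day Number of the source date = 2383004.
Converting JDN 2383004 to the Ethiopian calendar gives 28 Miyazya 1804 EC.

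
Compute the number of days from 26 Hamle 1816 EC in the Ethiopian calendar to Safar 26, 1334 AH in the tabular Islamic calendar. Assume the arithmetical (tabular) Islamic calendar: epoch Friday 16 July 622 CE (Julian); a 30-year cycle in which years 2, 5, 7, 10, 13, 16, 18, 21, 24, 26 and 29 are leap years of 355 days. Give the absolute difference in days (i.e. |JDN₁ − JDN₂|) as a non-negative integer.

33391

JDN of the first date = 2387475.
JDN of the second date = 2420866.
|2420866 − 2387475| = 33391.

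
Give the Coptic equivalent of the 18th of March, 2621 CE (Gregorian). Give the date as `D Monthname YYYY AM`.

4 Paremhat 2337 AM

Both dates share Julian Day Number 2678437; in the Coptic calendar that is 4 Paremhat 2337 AM.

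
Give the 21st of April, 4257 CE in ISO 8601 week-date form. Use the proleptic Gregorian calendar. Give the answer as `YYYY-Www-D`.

The weekday is Tuesday (ISO weekday 2).
That Tuesday belongs to ISO week 17 of ISO year 4257.

4257-W17-2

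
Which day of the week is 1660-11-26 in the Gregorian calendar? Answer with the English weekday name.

Since JDN mod 7 = 4 (0 = Monday), the day is Friday.

Friday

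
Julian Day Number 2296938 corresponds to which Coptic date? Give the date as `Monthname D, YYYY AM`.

The proleptic Gregorian equivalent of JDN 2296938 is 13 September 1576.
In the Coptic calendar that day is Thout 6, 1293 AM.

Thout 6, 1293 AM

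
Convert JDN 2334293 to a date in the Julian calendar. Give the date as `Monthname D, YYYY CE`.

The Gregorian equivalent of JDN 2334293 is 22 December 1678.
In the Julian calendar that day is December 12, 1678 CE.

December 12, 1678 CE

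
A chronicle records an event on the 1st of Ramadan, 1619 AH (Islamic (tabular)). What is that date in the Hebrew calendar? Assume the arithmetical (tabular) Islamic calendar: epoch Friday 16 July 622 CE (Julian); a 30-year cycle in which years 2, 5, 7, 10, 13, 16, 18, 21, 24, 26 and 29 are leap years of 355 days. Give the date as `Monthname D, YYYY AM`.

Shevat 2, 5953 AM

Julian Day Number of the source date = 2522041.
Converting JDN 2522041 to the Hebrew calendar gives 2 Shevat 5953 AM.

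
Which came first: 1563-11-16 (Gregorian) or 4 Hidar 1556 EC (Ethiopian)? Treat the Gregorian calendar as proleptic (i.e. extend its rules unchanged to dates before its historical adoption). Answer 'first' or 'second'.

Converting both to JDN: 2292253 vs 2292248; the smaller is the second.

second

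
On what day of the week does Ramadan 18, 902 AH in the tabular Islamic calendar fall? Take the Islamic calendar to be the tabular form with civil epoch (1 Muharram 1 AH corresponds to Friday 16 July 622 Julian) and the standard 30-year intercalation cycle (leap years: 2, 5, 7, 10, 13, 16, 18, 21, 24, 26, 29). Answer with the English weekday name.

This is JDN 2267977 (29 May 1497 Gregorian).
JDN 2267977 mod 7 = 5, and JDN 0 was a Monday, so this is a Saturday.

Saturday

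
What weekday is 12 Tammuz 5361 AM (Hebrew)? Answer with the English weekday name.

Equivalently 12 July 1601 Gregorian, JDN 2306006.
Since JDN mod 7 = 3 (0 = Monday), the day is Thursday.

Thursday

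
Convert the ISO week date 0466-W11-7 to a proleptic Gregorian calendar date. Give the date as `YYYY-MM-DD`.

ISO week 1 of 466 is the week containing the first Thursday of 466.
Week 11, day 7 (Sunday) lands on 0466-03-21.

0466-03-21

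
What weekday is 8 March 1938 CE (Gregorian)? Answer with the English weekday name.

Tuesday

Since JDN mod 7 = 1 (0 = Monday), the day is Tuesday.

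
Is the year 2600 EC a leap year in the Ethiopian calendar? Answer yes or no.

2600 mod 4 = 0; in the Ethiopian calendar a year is leap when year mod 4 = 3, so it is a common year.

no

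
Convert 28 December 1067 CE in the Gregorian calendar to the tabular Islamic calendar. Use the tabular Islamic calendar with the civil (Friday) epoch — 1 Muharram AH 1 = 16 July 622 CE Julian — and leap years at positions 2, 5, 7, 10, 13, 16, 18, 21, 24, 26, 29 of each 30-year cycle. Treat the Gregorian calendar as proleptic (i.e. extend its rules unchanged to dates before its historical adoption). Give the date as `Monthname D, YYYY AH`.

Both dates share Julian Day Number 2111135; in the tabular Islamic calendar that is 12 Safar 460 AH.

Safar 12, 460 AH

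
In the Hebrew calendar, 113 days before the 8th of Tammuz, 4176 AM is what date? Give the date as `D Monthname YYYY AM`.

Counting 113 days back from JDN 1873173 reaches JDN 1873060, which is 13 Adar 4176 AM.

13 Adar 4176 AM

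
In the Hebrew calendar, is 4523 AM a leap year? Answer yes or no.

no

Hebrew year 4523 is year 1 of its 19-year Metonic cycle; leap years are at positions 3, 6, 8, 11, 14, 17, 19, so it is a common year (12 months).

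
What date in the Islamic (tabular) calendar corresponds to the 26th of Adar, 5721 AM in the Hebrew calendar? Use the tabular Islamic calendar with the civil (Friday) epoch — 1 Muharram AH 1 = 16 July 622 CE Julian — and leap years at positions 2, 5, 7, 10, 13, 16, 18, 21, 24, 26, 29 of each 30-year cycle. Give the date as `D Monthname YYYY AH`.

26 Ramadan 1380 AH

Julian Day Number of the source date = 2437373.
Converting JDN 2437373 to the tabular Islamic calendar gives 26 Ramadan 1380 AH.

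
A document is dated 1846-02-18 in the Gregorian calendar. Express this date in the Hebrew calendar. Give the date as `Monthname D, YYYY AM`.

Shevat 22, 5606 AM

Both dates share Julian Day Number 2395346; in the Hebrew calendar that is 22 Shevat 5606 AM.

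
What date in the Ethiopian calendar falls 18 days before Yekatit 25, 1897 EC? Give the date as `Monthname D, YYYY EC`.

Yekatit 7, 1897 EC

The starting date is JDN 2416909; 2416909 − 18 = 2416891.
JDN 2416891 corresponds to Yekatit 7, 1897 EC.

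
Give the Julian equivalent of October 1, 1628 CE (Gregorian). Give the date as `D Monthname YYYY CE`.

21 September 1628 CE

For dates in this range the Gregorian date is 10 days ahead of the Julian.
1 October 1628 Gregorian − 10 days → 21 September 1628 Julian.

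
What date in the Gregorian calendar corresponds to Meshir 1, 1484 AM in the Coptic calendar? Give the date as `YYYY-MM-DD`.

Julian Day Number of the source date = 2366846.
Converting JDN 2366846 to the Gregorian calendar gives 7 February 1768 CE.

1768-02-07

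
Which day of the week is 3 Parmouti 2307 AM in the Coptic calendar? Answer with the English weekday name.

Friday

This is JDN 2667508 (15 April 2591 Gregorian).
Since JDN mod 7 = 4 (0 = Monday), the day is Friday.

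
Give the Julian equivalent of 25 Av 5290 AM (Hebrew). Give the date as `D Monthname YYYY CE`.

18 August 1530 CE

The source date corresponds to 28 August 1530 in the proleptic Gregorian calendar (JDN 2280120).
That day falls on 18 August 1530 CE in the Julian calendar.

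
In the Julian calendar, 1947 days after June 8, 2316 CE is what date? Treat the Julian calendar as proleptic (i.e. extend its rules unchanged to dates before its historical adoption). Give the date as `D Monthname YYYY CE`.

JDN of June 8, 2316 CE = 2567136.
2567136 + 1947 = 2569083.
JDN 2569083 in the Julian calendar is 7 October 2321 CE.

7 October 2321 CE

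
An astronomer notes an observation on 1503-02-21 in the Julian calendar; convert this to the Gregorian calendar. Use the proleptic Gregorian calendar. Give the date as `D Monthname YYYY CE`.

At this point the Julian calendar is 10 days behind the Gregorian.
21 February 1503 Julian + 10 days → 3 March 1503 Gregorian.

3 March 1503 CE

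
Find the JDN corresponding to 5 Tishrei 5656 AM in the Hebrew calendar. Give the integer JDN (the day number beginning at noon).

2413460

Equivalently 23 September 1895 (Gregorian).
JDN 2400001 is 17 November 1858 CE (Gregorian), MJD 0; the target day is +13459 days from there, so JDN = 2413460.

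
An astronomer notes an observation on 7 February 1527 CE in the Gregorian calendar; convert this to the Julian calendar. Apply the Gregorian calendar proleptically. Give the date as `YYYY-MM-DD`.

1527-01-28

The Julian–Gregorian offset here is 10 days (Julian trailing).
7 February 1527 Gregorian − 10 days → 28 January 1527 Julian.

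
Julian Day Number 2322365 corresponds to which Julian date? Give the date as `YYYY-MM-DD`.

1646-04-16

JDN 2322365 is 26 April 1646 in the Gregorian calendar.
In the Julian calendar that day is 1646-04-16.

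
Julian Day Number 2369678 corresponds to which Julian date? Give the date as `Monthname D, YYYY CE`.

The Gregorian equivalent of JDN 2369678 is 9 November 1775.
In the Julian calendar that day is October 29, 1775 CE.

October 29, 1775 CE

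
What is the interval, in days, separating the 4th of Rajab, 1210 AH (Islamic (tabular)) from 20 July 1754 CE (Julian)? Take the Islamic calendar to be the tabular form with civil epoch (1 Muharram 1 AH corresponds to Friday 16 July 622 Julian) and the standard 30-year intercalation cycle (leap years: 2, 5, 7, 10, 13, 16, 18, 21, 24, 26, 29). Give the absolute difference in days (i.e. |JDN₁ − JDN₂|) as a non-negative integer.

JDN of the first date = 2377049.
JDN of the second date = 2361907.
|2361907 − 2377049| = 15142.

15142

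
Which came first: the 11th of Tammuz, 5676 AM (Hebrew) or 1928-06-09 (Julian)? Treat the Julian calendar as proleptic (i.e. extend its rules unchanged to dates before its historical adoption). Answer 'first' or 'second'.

The two dates have Julian Day Numbers 2421057 and 2425420 respectively.
Since 2421057 < 2425420, the first date comes first.

first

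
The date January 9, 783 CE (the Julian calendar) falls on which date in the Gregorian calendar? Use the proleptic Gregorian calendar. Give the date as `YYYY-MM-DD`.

0783-01-13

For dates in this range the Gregorian date is 4 days ahead of the Julian.
9 January 783 Julian + 4 days → 13 January 783 Gregorian.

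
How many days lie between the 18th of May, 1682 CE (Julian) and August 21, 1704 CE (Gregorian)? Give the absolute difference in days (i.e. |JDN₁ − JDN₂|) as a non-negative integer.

8120

First date → JDN 2335546; second date → JDN 2343666.
The interval is |2335546 − 2343666| = 8120 days.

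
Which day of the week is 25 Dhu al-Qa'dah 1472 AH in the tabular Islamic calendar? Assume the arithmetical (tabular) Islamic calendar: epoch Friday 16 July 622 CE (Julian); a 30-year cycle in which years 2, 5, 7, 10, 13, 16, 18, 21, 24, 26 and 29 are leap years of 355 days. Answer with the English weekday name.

Saturday

Equivalently 13 August 2050 Gregorian, JDN 2470032.
JDN 2470032 mod 7 = 5, and JDN 0 was a Monday, so this is a Saturday.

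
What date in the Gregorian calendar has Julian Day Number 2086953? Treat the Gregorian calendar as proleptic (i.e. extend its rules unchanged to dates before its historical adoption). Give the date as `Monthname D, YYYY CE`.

Counting from JDN 2299161 = 15 Oct 1582 gives an offset of -212208 days.

October 13, 1001 CE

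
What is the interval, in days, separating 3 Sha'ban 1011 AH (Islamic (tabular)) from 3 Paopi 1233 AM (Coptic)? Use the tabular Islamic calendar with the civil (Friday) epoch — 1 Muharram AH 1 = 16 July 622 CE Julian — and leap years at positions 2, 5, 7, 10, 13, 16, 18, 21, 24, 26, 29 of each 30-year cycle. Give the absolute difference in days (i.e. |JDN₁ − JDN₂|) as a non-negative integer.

31509

JDN of the first date = 2306559.
JDN of the second date = 2275050.
|2275050 − 2306559| = 31509.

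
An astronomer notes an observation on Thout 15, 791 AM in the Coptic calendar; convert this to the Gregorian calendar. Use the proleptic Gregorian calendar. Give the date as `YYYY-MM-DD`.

1074-09-18

Julian Day Number of the source date = 2113591.
Converting JDN 2113591 to the Gregorian calendar gives 18 September 1074 CE.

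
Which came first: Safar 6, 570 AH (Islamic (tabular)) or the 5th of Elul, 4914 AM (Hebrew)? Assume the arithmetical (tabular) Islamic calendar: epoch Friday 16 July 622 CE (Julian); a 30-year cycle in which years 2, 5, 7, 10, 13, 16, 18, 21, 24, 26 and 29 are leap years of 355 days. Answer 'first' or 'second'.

second

Converting both to JDN: 2150110 vs 2142783; the smaller is the second.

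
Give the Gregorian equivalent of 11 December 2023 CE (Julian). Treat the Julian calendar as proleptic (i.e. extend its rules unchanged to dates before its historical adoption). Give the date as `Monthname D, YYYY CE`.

The Julian–Gregorian offset here is 13 days (Julian trailing).
11 December 2023 Julian + 13 days → 24 December 2023 Gregorian.

December 24, 2023 CE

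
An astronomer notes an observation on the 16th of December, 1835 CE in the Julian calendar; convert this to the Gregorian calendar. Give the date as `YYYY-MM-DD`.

1835-12-28

The Julian–Gregorian offset here is 12 days (Julian trailing).
16 December 1835 Julian + 12 days → 28 December 1835 Gregorian.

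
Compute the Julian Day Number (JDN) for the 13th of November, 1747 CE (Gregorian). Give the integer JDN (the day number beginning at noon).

JDN 2451545 is 1 January 2000 CE (Gregorian); the target day is −92090 days from there, so JDN = 2359455.

2359455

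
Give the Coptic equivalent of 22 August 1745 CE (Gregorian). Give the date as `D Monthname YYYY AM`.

Julian Day Number of the source date = 2358642.
Converting JDN 2358642 to the Coptic calendar gives 18 Mesori 1461 AM.

18 Mesori 1461 AM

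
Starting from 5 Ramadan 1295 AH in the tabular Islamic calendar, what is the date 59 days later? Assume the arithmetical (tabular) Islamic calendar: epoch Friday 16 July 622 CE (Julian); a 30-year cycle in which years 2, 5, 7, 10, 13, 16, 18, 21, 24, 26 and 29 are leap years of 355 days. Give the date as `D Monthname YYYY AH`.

JDN of 5 Ramadan 1295 AH = 2407230.
2407230 + 59 = 2407289.
JDN 2407289 in the tabular Islamic calendar is 5 Dhu al-Qa'dah 1295 AH.

5 Dhu al-Qa'dah 1295 AH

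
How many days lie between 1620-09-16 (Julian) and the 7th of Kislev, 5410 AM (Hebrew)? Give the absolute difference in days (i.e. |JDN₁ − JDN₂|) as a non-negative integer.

JDN of the first date = 2313022.
JDN of the second date = 2323660.
|2323660 − 2313022| = 10638.

10638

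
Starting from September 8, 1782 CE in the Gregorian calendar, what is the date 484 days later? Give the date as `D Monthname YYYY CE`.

The starting date is JDN 2372173; 2372173 + 484 = 2372657.
JDN 2372657 corresponds to 5 January 1784 CE.

5 January 1784 CE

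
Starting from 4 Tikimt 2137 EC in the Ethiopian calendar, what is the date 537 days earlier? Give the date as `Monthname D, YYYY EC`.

Miyazya 18, 2135 EC

Counting 537 days back from JDN 2504428 reaches JDN 2503891, which is Miyazya 18, 2135 EC.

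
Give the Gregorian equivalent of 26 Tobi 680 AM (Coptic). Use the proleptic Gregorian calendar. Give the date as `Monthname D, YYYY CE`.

January 27, 964 CE

Julian Day Number of the source date = 2073180.
Converting JDN 2073180 to the Gregorian calendar gives 27 January 964 CE.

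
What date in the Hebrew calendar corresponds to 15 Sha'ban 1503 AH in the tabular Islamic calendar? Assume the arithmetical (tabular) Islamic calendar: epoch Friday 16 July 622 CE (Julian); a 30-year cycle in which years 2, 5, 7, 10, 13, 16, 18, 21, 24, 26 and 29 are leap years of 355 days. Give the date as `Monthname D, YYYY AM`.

Both dates share Julian Day Number 2480920; in the Hebrew calendar that is 17 Sivan 5840 AM.

Sivan 17, 5840 AM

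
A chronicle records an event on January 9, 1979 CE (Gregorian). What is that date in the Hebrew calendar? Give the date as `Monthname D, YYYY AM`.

Tevet 10, 5739 AM

Julian Day Number of the source date = 2443883.
Converting JDN 2443883 to the Hebrew calendar gives 10 Tevet 5739 AM.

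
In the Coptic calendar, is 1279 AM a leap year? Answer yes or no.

1279 mod 4 = 3; in the Coptic calendar a year is leap when year mod 4 = 3, so it is a leap year.

yes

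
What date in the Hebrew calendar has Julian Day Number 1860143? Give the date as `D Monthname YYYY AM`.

1 Cheshvan 4141 AM

The proleptic Gregorian equivalent of JDN 1860143 is 18 October 380.
In the Hebrew calendar that day is 1 Cheshvan 4141 AM.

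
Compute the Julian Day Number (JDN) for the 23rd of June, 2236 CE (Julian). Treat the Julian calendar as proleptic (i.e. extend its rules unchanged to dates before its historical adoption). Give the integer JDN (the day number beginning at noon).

2537931

Equivalently 8 July 2236 (Gregorian).
JDN 2400001 is 17 November 1858 CE (Gregorian), MJD 0; the target day is +137930 days from there, so JDN = 2537931.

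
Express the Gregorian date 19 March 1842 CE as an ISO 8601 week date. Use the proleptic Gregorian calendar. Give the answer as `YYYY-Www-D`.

1842-W11-6

The weekday is Saturday (ISO weekday 6).
That Saturday belongs to ISO week 11 of ISO year 1842.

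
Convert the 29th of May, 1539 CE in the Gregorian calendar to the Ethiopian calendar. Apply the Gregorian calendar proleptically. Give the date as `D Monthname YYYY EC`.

24 Ginbot 1531 EC

Julian Day Number of the source date = 2283316.
Converting JDN 2283316 to the Ethiopian calendar gives 24 Ginbot 1531 EC.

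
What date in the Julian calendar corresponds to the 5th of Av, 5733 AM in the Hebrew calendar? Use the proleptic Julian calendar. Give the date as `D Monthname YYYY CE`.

Both dates share Julian Day Number 2441898; in the Julian calendar that is 21 July 1973 CE.

21 July 1973 CE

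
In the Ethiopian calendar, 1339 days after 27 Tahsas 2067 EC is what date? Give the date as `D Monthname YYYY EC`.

Counting 1339 days forward from JDN 2478943 reaches JDN 2480282, which is 30 Nehase 2070 EC.

30 Nehase 2070 EC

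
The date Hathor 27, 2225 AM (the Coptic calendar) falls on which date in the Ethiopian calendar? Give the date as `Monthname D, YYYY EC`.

Both dates share Julian Day Number 2637432; in the Ethiopian calendar that is 27 Hidar 2501 EC.

Hidar 27, 2501 EC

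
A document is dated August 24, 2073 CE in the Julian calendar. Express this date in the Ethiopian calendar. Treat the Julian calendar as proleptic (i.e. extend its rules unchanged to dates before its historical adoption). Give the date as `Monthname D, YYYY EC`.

Pagume 1, 2065 EC

Julian Day Number of the source date = 2478457.
Converting JDN 2478457 to the Ethiopian calendar gives 1 Pagume 2065 EC.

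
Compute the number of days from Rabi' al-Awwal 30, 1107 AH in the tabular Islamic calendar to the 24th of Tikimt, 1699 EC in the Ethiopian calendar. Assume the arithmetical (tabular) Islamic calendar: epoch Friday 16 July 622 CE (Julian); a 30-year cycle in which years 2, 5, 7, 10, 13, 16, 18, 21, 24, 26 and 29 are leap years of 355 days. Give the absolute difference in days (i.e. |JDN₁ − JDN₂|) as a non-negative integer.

4010

First date → JDN 2340458; second date → JDN 2344468.
The interval is |2340458 − 2344468| = 4010 days.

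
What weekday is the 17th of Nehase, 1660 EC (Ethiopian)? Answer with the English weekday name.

Monday

In the Gregorian calendar this is 20 August 1668 (JDN 2330517).
JDN 2330517 mod 7 = 0, and JDN 0 was a Monday, so this is a Monday.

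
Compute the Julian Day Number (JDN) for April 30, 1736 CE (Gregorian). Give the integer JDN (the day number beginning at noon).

JDN 2299161 is 15 October 1582 CE (Gregorian); the target day is +56080 days from there, so JDN = 2355241.

2355241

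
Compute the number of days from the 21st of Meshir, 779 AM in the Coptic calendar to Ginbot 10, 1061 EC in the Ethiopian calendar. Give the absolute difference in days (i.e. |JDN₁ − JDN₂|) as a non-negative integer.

2271

First date → JDN 2109364; second date → JDN 2111635.
The interval is |2109364 − 2111635| = 2271 days.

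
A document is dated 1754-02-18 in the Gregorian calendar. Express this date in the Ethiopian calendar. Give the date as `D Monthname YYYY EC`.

13 Yekatit 1746 EC

Both dates share Julian Day Number 2361744; in the Ethiopian calendar that is 13 Yekatit 1746 EC.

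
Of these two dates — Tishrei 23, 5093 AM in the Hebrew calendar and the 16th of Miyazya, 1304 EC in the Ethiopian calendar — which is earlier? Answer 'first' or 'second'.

Converting both to JDN: 2207857 vs 2200367; the smaller is the second.

second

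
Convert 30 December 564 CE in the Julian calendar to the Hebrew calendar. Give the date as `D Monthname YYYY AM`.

Julian Day Number of the source date = 1927423.
Converting JDN 1927423 to the Hebrew calendar gives 10 Tevet 4325 AM.

10 Tevet 4325 AM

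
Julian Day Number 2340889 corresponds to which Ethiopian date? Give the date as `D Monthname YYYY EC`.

7 Tir 1689 EC

The Gregorian equivalent of JDN 2340889 is 12 January 1697.
In the Ethiopian calendar that day is 7 Tir 1689 EC.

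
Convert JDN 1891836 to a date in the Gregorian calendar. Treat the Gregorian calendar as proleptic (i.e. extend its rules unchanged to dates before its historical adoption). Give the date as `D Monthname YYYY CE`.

Counting from JDN 2299161 = 15 Oct 1582 gives an offset of -407325 days.

27 July 467 CE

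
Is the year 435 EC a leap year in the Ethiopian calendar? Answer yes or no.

435 mod 4 = 3; in the Ethiopian calendar a year is leap when year mod 4 = 3, so it is a leap year.

yes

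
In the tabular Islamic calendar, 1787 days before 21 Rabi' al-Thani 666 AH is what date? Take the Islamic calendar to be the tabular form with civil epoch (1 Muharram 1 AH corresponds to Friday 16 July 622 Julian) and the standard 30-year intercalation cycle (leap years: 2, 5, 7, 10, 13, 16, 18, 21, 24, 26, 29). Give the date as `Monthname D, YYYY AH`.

Rabi' al-Thani 6, 661 AH

Counting 1787 days back from JDN 2184203 reaches JDN 2182416, which is Rabi' al-Thani 6, 661 AH.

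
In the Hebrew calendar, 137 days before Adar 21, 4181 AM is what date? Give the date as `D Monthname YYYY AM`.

1 Cheshvan 4181 AM

The starting date is JDN 1874898; 1874898 − 137 = 1874761.
JDN 1874761 corresponds to 1 Cheshvan 4181 AM.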